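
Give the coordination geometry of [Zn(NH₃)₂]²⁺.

Summing ligand charges against the +2 overall charge gives an oxidation state of +2 for zinc.
Zn sits in group 12, so the d-electron count is 12 − 2 = 10.
Coordination number: 2.
A d¹⁰ ion with only two ligands adopts a linear arrangement (sp hybridisation; no CFSE preference).

linear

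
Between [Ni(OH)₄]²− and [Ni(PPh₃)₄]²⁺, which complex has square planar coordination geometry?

For [Ni(OH)₄]²−: Each hydroxide is −1; balancing the −2 overall charge requires Ni(II). Group 10 minus oxidation state 2 gives a d⁸ configuration. Hydroxide is a weak-field ligand. With weak-field ligands the CFSE gain from square planar is small, so a 3d d⁸ ion takes the sterically preferred tetrahedral geometry. → tetrahedral.
For [Ni(PPh₃)₄]²⁺: Ligand charges: triphenylphosphine is neutral. With an overall charge of +2 the nickel centre must be in the +2 oxidation state. Nickel is a group-10 element; Ni(II) is therefore d⁸. Triphenylphosphine is a strong-field ligand (high in the spectrochemical series). A 3d d⁸ ion with strong-field ligands gains enough CFSE to favour square planar over tetrahedral. → square planar.

[Ni(PPh₃)₄]²⁺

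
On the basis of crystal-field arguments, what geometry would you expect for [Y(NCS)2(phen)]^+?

tetrahedral

Ligand charges: each isothiocyanate is −1; 1,10-phenanthroline is neutral. With an overall charge of +1 the yttrium centre must be in the +3 oxidation state.
Group 3 minus oxidation state 3 gives a d⁰ configuration.
Counting donor atoms: 2×isothiocyanate (monodentate) → 2 donors; 1×1,10-phenanthroline (bidentate) → 2 donors. Coordination number = 4.
A d⁰ ion has no crystal-field stabilisation preference between square planar and tetrahedral, so four ligands adopt the sterically favoured tetrahedral geometry.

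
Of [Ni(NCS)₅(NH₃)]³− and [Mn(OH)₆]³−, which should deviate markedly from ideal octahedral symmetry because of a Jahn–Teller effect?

[Mn(OH)₆]³−

[Ni(NCS)₅(NH₃)]³−: Each isothiocyanate is −1; ammonia is neutral; balancing the −3 overall charge requires Ni(II). Nickel is a group-10 element; Ni(II) is therefore d⁸. The d⁸ configuration leaves the e_g set evenly filled (or empty) — no strong Jahn–Teller driving force.
[Mn(OH)₆]³−: Summing ligand charges against the −3 overall charge gives an oxidation state of +3 for manganese. Manganese is a group-7 element; Mn(III) is therefore d⁴. Hydroxide is a weak-field ligand for a first-row metal, so the complex is high-spin. The t₂g³e_g¹ (high-spin) configuration has an unevenly filled e_g set; the Jahn–Teller theorem predicts a tetragonal distortion (typically axial elongation) to lift the degeneracy.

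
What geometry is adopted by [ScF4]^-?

tetrahedral

Each fluoride is −1; balancing the −1 overall charge requires Sc(III).
Scandium is a group-3 element; Sc(III) is therefore d⁰.
Coordination number: 4.
A d⁰ ion has no crystal-field stabilisation preference between square planar and tetrahedral, so four ligands adopt the sterically favoured tetrahedral geometry.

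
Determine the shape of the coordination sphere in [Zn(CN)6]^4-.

Each cyanide is −1; balancing the −4 overall charge requires Zn(II).
Zinc is a group-12 element; Zn(II) is therefore d¹⁰.
With 6 monodentate ligands the coordination number is 6.
Six donors around a single metal centre give an octahedral coordination sphere.

octahedral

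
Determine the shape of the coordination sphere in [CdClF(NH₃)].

trigonal planar

Summing ligand charges against the 0 overall charge gives an oxidation state of +2 for cadmium.
Cd sits in group 12, so the d-electron count is 12 − 2 = 10.
With 3 monodentate ligands the coordination number is 3.
Three ligands around a d¹⁰ centre minimise repulsion in a trigonal-planar arrangement.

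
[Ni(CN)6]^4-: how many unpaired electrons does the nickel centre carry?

Each cyanide is −1; balancing the −4 overall charge requires Ni(II).
Group 10 minus oxidation state 2 gives a d⁸ configuration.
In an octahedral field the d⁸ configuration is t₂g⁶e_g² (only one arrangement possible), giving 2 unpaired electrons.

2 unpaired electrons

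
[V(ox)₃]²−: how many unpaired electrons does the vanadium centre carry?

1 unpaired electron

Each oxalate is −2; balancing the −2 overall charge requires V(IV).
Group 5 minus oxidation state 4 gives a d¹ configuration.
Counting donor atoms: 3×oxalate (bidentate) → 6 donors. Coordination number = 6.
In an octahedral field the d¹ configuration is t₂g¹e_g⁰ (only one arrangement possible), giving 1 unpaired electron.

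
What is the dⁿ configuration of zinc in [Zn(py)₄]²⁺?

d¹⁰

Ligand charges: pyridine is neutral. With an overall charge of +2 the zinc centre must be in the +2 oxidation state.
Zinc is a group-12 element; Zn(II) is therefore d¹⁰.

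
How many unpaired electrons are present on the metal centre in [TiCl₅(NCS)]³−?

1

Summing ligand charges against the −3 overall charge gives an oxidation state of +3 for titanium.
Ti sits in group 4, so the d-electron count is 4 − 3 = 1.
In an octahedral field the d¹ configuration is t₂g¹e_g⁰ (only one arrangement possible), giving 1 unpaired electron.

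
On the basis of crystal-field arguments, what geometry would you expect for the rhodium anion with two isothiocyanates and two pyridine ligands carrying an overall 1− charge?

square planar

Ligand charges: each isothiocyanate is −1; pyridine is neutral. With an overall charge of −1 the rhodium centre must be in the +1 oxidation state.
Rh sits in group 9, so the d-electron count is 9 − 1 = 8.
Coordination number: 4.
A 4d d⁸ ion has a large crystal-field splitting; square planar leaves the high-energy d_{x²−y²} orbital empty and maximises CFSE.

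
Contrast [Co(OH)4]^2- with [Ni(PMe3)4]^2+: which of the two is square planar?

[Ni(PMe3)4]^2+

For [Co(OH)4]^2-: Ligand charges: each hydroxide is −1. With an overall charge of −2 the cobalt centre must be in the +2 oxidation state. Group 9 minus oxidation state 2 gives a d⁷ configuration. For a high-spin 3d d⁷ ion with weak-field ligands the small Δₜ gives little square-planar CFSE advantage, so four ligands adopt the sterically favoured tetrahedral geometry. → tetrahedral.
For [Ni(PMe3)4]^2+: Trimethylphosphine is neutral; balancing the +2 overall charge requires Ni(II). Group 10 minus oxidation state 2 gives a d⁸ configuration. Trimethylphosphine is a strong-field ligand (high in the spectrochemical series). A 3d d⁸ ion with strong-field ligands gains enough CFSE to favour square planar over tetrahedral. → square planar.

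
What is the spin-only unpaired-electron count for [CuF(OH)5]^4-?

Ligand charges: each fluoride is −1; each hydroxide is −1. With an overall charge of −4 the copper centre must be in the +2 oxidation state.
Copper is a group-11 element; Cu(II) is therefore d⁹.
In an octahedral field the d⁹ configuration is t₂g⁶e_g³ (only one arrangement possible), giving 1 unpaired electron.

1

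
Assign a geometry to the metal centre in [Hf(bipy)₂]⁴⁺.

tetrahedral

2,2′-bipyridine is neutral; balancing the +4 overall charge requires Hf(IV).
Group 4 minus oxidation state 4 gives a d⁰ configuration.
Counting donor atoms: 2×2,2′-bipyridine (bidentate) → 4 donors. Coordination number = 4.
A d⁰ ion has no crystal-field stabilisation preference between square planar and tetrahedral, so four ligands adopt the sterically favoured tetrahedral geometry.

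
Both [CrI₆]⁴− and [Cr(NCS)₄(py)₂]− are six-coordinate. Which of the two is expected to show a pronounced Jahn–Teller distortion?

[CrI₆]⁴−: Summing ligand charges against the −4 overall charge gives an oxidation state of +2 for chromium. Group 6 minus oxidation state 2 gives a d⁴ configuration. Iodide is a weak-field ligand for a first-row metal, so the complex is high-spin. The t₂g³e_g¹ (high-spin) configuration has an unevenly filled e_g set; the Jahn–Teller theorem predicts a tetragonal distortion (typically axial elongation) to lift the degeneracy.
[Cr(NCS)₄(py)₂]−: Each isothiocyanate is −1; pyridine is neutral; balancing the −1 overall charge requires Cr(III). Group 6 minus oxidation state 3 gives a d³ configuration. The d³ configuration leaves the e_g set evenly filled (or empty) — no strong Jahn–Teller driving force.

[CrI₆]⁴−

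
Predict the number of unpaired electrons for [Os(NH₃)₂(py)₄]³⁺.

1

Ligand charges: ammonia is neutral; pyridine is neutral. With an overall charge of +3 the osmium centre must be in the +3 oxidation state.
Osmium is a group-8 element; Os(III) is therefore d⁵.
The spin state decides the count: a 5d ion has a large Δₒ and is invariably low-spin.
An octahedral low-spin d⁵ ion is t₂g⁵e_g⁰, giving 1 unpaired electron.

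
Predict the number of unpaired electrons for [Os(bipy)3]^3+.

1 unpaired electron

2,2′-bipyridine is neutral; balancing the +3 overall charge requires Os(III).
Osmium is a group-8 element; Os(III) is therefore d⁵.
Counting donor atoms: 3×2,2′-bipyridine (bidentate) → 6 donors. Coordination number = 6.
The spin state decides the count: a 5d ion has a large Δₒ and is invariably low-spin.
An octahedral low-spin d⁵ ion is t₂g⁵e_g⁰, giving 1 unpaired electron.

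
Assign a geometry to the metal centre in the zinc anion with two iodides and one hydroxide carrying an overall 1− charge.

Each iodide is −1; each hydroxide is −1; balancing the −1 overall charge requires Zn(II).
Zinc is a group-12 element; Zn(II) is therefore d¹⁰.
With 3 monodentate ligands the coordination number is 3.
Three ligands around a d¹⁰ centre minimise repulsion in a trigonal-planar arrangement.

trigonal planar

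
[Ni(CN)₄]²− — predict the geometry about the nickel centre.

Ligand charges: each cyanide is −1. With an overall charge of −2 the nickel centre must be in the +2 oxidation state.
Ni sits in group 10, so the d-electron count is 10 − 2 = 8.
With 4 monodentate ligands the coordination number is 4.
Cyanide is a strong-field ligand (high in the spectrochemical series).
A 3d d⁸ ion with strong-field ligands gains enough CFSE to favour square planar over tetrahedral.

square planar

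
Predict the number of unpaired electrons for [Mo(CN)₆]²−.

2 unpaired electrons

Each cyanide is −1; balancing the −2 overall charge requires Mo(IV).
Mo sits in group 6, so the d-electron count is 6 − 4 = 2.
In an octahedral field the d² configuration is t₂g²e_g⁰ (only one arrangement possible), giving 2 unpaired electrons.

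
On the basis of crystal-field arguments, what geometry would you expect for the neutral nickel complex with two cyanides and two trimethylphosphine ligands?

Ligand charges: each cyanide is −1; trimethylphosphine is neutral. With an overall charge of 0 the nickel centre must be in the +2 oxidation state.
Group 10 minus oxidation state 2 gives a d⁸ configuration.
Coordination number: 4.
Cyanide and trimethylphosphine are strong-field ligands (high in the spectrochemical series).
A 3d d⁸ ion with strong-field ligands gains enough CFSE to favour square planar over tetrahedral.

square planar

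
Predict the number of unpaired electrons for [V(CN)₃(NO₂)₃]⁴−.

Ligand charges: each cyanide is −1; each nitro (N-bound nitrite) is −1. With an overall charge of −4 the vanadium centre must be in the +2 oxidation state.
V sits in group 5, so the d-electron count is 5 − 2 = 3.
In an octahedral field the d³ configuration is t₂g³e_g⁰ (only one arrangement possible), giving 3 unpaired electrons.

3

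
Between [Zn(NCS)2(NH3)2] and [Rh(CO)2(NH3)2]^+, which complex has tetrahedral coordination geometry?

For [Zn(NCS)2(NH3)2]: Summing ligand charges against the 0 overall charge gives an oxidation state of +2 for zinc. Group 12 minus oxidation state 2 gives a d¹⁰ configuration. A d¹⁰ ion has no crystal-field stabilisation preference between square planar and tetrahedral, so four ligands adopt the sterically favoured tetrahedral geometry. → tetrahedral.
For [Rh(CO)2(NH3)2]^+: Carbonyl is neutral; ammonia is neutral; balancing the +1 overall charge requires Rh(I). Rhodium is a group-9 element; Rh(I) is therefore d⁸. A 4d d⁸ ion has a large crystal-field splitting; square planar leaves the high-energy d_{x²−y²} orbital empty and maximises CFSE. → square planar.

[Zn(NCS)2(NH3)2]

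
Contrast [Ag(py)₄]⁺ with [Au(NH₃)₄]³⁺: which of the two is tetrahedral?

For [Ag(py)₄]⁺: Pyridine is neutral; balancing the +1 overall charge requires Ag(I). Group 11 minus oxidation state 1 gives a d¹⁰ configuration. A d¹⁰ ion has no crystal-field stabilisation preference between square planar and tetrahedral, so four ligands adopt the sterically favoured tetrahedral geometry. → tetrahedral.
For [Au(NH₃)₄]³⁺: Ammonia is neutral; balancing the +3 overall charge requires Au(III). Au sits in group 11, so the d-electron count is 11 − 3 = 8. A 5d d⁸ ion has a large crystal-field splitting; square planar leaves the high-energy d_{x²−y²} orbital empty and maximises CFSE. → square planar.

[Ag(py)₄]⁺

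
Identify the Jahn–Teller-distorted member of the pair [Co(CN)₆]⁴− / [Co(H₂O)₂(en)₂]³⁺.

[Co(CN)₆]⁴−: Ligand charges: each cyanide is −1. With an overall charge of −4 the cobalt centre must be in the +2 oxidation state. Group 9 minus oxidation state 2 gives a d⁷ configuration. Cyanide is a strong-field ligand (high in the spectrochemical series) for a first-row metal, so the complex is low-spin. The t₂g⁶e_g¹ (low-spin) configuration has an unevenly filled e_g set; the Jahn–Teller theorem predicts a tetragonal distortion (typically axial elongation) to lift the degeneracy.
[Co(H₂O)₂(en)₂]³⁺: Ligand charges: water is neutral; ethylenediamine is neutral. With an overall charge of +3 the cobalt centre must be in the +3 oxidation state. Group 9 minus oxidation state 3 gives a d⁶ configuration. Co(III) has an exceptionally large octahedral splitting and is low-spin with essentially every ligand except fluoride. The d⁶ configuration leaves the e_g set evenly filled (or empty) — no strong Jahn–Teller driving force.

[Co(CN)₆]⁴−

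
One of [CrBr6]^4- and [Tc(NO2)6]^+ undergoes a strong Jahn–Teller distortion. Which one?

[CrBr6]^4-

[CrBr6]^4-: Ligand charges: each bromide is −1. With an overall charge of −4 the chromium centre must be in the +2 oxidation state. Cr sits in group 6, so the d-electron count is 6 − 2 = 4. Bromide is a weak-field ligand for a first-row metal, so the complex is high-spin. The t₂g³e_g¹ (high-spin) configuration has an unevenly filled e_g set; the Jahn–Teller theorem predicts a tetragonal distortion (typically axial elongation) to lift the degeneracy.
[Tc(NO2)6]^+: Each nitro (N-bound nitrite) is −1; balancing the +1 overall charge requires Tc(VII). Technetium is a group-7 element; Tc(VII) is therefore d⁰. The d⁰ configuration leaves the e_g set evenly filled (or empty) — no strong Jahn–Teller driving force.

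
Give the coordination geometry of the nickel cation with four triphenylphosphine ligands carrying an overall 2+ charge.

Summing ligand charges against the +2 overall charge gives an oxidation state of +2 for nickel.
Group 10 minus oxidation state 2 gives a d⁸ configuration.
Coordination number: 4.
Triphenylphosphine is a strong-field ligand (high in the spectrochemical series).
A 3d d⁸ ion with strong-field ligands gains enough CFSE to favour square planar over tetrahedral.

square planar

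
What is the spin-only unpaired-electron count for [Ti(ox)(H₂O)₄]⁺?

Each oxalate is −2; water is neutral; balancing the +1 overall charge requires Ti(III).
Titanium is a group-4 element; Ti(III) is therefore d¹.
Counting donor atoms: 1×oxalate (bidentate) → 2 donors; 4×water (monodentate) → 4 donors. Coordination number = 6.
In an octahedral field the d¹ configuration is t₂g¹e_g⁰ (only one arrangement possible), giving 1 unpaired electron.

1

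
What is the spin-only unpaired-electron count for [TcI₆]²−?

Each iodide is −1; balancing the −2 overall charge requires Tc(IV).
Group 7 minus oxidation state 4 gives a d³ configuration.
In an octahedral field the d³ configuration is t₂g³e_g⁰ (only one arrangement possible), giving 3 unpaired electrons.

3 unpaired electrons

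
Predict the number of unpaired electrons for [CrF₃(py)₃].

Summing ligand charges against the 0 overall charge gives an oxidation state of +3 for chromium.
Group 6 minus oxidation state 3 gives a d³ configuration.
In an octahedral field the d³ configuration is t₂g³e_g⁰ (only one arrangement possible), giving 3 unpaired electrons.

3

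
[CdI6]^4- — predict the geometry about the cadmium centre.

octahedral

Each iodide is −1; balancing the −4 overall charge requires Cd(II).
Cd sits in group 12, so the d-electron count is 12 − 2 = 10.
Coordination number: 6.
Six donors around a single metal centre give an octahedral coordination sphere.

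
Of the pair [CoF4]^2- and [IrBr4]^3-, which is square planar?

[IrBr4]^3-

For [CoF4]^2-: Ligand charges: each fluoride is −1. With an overall charge of −2 the cobalt centre must be in the +2 oxidation state. Cobalt is a group-9 element; Co(II) is therefore d⁷. For a high-spin 3d d⁷ ion with weak-field ligands the small Δₜ gives little square-planar CFSE advantage, so four ligands adopt the sterically favoured tetrahedral geometry. → tetrahedral.
For [IrBr4]^3-: Each bromide is −1; balancing the −3 overall charge requires Ir(I). Group 9 minus oxidation state 1 gives a d⁸ configuration. A 5d d⁸ ion has a large crystal-field splitting; square planar leaves the high-energy d_{x²−y²} orbital empty and maximises CFSE. → square planar.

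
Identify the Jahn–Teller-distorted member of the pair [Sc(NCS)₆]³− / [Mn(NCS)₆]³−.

[Mn(NCS)₆]³−

[Sc(NCS)₆]³−: Ligand charges: each isothiocyanate is −1. With an overall charge of −3 the scandium centre must be in the +3 oxidation state. Group 3 minus oxidation state 3 gives a d⁰ configuration. The d⁰ configuration leaves the e_g set evenly filled (or empty) — no strong Jahn–Teller driving force.
[Mn(NCS)₆]³−: Ligand charges: each isothiocyanate is −1. With an overall charge of −3 the manganese centre must be in the +3 oxidation state. Group 7 minus oxidation state 3 gives a d⁴ configuration. Isothiocyanate is a weak-field ligand for a first-row metal, so the complex is high-spin. The t₂g³e_g¹ (high-spin) configuration has an unevenly filled e_g set; the Jahn–Teller theorem predicts a tetragonal distortion (typically axial elongation) to lift the degeneracy.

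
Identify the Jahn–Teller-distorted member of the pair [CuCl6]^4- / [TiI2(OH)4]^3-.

[CuCl6]^4-: Ligand charges: each chloride is −1. With an overall charge of −4 the copper centre must be in the +2 oxidation state. Copper is a group-11 element; Cu(II) is therefore d⁹. The t₂g⁶e_g³ configuration has an unevenly filled e_g set; the Jahn–Teller theorem predicts a tetragonal distortion (typically axial elongation) to lift the degeneracy.
[TiI2(OH)4]^3-: Each iodide is −1; each hydroxide is −1; balancing the −3 overall charge requires Ti(III). Ti sits in group 4, so the d-electron count is 4 − 3 = 1. The d¹ configuration leaves the e_g set evenly filled (or empty) — no strong Jahn–Teller driving force.

[CuCl6]^4-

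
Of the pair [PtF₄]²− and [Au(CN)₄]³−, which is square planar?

For [PtF₄]²−: Summing ligand charges against the −2 overall charge gives an oxidation state of +2 for platinum. Group 10 minus oxidation state 2 gives a d⁸ configuration. A 5d d⁸ ion has a large crystal-field splitting; square planar leaves the high-energy d_{x²−y²} orbital empty and maximises CFSE. → square planar.
For [Au(CN)₄]³−: Summing ligand charges against the −3 overall charge gives an oxidation state of +1 for gold. Gold is a group-11 element; Au(I) is therefore d¹⁰. A d¹⁰ ion has no crystal-field stabilisation preference between square planar and tetrahedral, so four ligands adopt the sterically favoured tetrahedral geometry. → tetrahedral.

[PtF₄]²−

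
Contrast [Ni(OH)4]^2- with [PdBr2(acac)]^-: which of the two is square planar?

[PdBr2(acac)]^-

For [Ni(OH)4]^2-: Each hydroxide is −1; balancing the −2 overall charge requires Ni(II). Group 10 minus oxidation state 2 gives a d⁸ configuration. Hydroxide is a weak-field ligand. With weak-field ligands the CFSE gain from square planar is small, so a 3d d⁸ ion takes the sterically preferred tetrahedral geometry. → tetrahedral.
For [PdBr2(acac)]^-: Summing ligand charges against the −1 overall charge gives an oxidation state of +2 for palladium. Group 10 minus oxidation state 2 gives a d⁸ configuration. A 4d d⁸ ion has a large crystal-field splitting; square planar leaves the high-energy d_{x²−y²} orbital empty and maximises CFSE. → square planar.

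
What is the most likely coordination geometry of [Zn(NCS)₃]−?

Each isothiocyanate is −1; balancing the −1 overall charge requires Zn(II).
Zinc is a group-12 element; Zn(II) is therefore d¹⁰.
Coordination number: 3.
Three ligands around a d¹⁰ centre minimise repulsion in a trigonal-planar arrangement.

trigonal planar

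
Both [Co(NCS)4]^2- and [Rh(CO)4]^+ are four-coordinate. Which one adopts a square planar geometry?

For [Co(NCS)4]^2-: Each isothiocyanate is −1; balancing the −2 overall charge requires Co(II). Group 9 minus oxidation state 2 gives a d⁷ configuration. For a high-spin 3d d⁷ ion with weak-field ligands the small Δₜ gives little square-planar CFSE advantage, so four ligands adopt the sterically favoured tetrahedral geometry. → tetrahedral.
For [Rh(CO)4]^+: Carbonyl is neutral; balancing the +1 overall charge requires Rh(I). Rhodium is a group-9 element; Rh(I) is therefore d⁸. A 4d d⁸ ion has a large crystal-field splitting; square planar leaves the high-energy d_{x²−y²} orbital empty and maximises CFSE. → square planar.

[Rh(CO)4]^+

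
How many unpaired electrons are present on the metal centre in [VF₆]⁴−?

Summing ligand charges against the −4 overall charge gives an oxidation state of +2 for vanadium.
Group 5 minus oxidation state 2 gives a d³ configuration.
In an octahedral field the d³ configuration is t₂g³e_g⁰ (only one arrangement possible), giving 3 unpaired electrons.

3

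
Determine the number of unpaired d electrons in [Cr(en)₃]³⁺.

Ligand charges: ethylenediamine is neutral. With an overall charge of +3 the chromium centre must be in the +3 oxidation state.
Cr sits in group 6, so the d-electron count is 6 − 3 = 3.
Counting donor atoms: 3×ethylenediamine (bidentate) → 6 donors. Coordination number = 6.
In an octahedral field the d³ configuration is t₂g³e_g⁰ (only one arrangement possible), giving 3 unpaired electrons.

3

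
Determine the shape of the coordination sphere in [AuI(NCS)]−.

Each iodide is −1; each isothiocyanate is −1; balancing the −1 overall charge requires Au(I).
Gold is a group-11 element; Au(I) is therefore d¹⁰.
Coordination number: 2.
A d¹⁰ ion with only two ligands adopts a linear arrangement (sp hybridisation; no CFSE preference).

linear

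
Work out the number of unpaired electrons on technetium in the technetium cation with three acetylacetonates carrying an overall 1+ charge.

Summing ligand charges against the +1 overall charge gives an oxidation state of +4 for technetium.
Group 7 minus oxidation state 4 gives a d³ configuration.
Counting donor atoms: 3×acetylacetonate (bidentate) → 6 donors. Coordination number = 6.
In an octahedral field the d³ configuration is t₂g³e_g⁰ (only one arrangement possible), giving 3 unpaired electrons.

3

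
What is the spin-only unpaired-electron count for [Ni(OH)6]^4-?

Ligand charges: each hydroxide is −1. With an overall charge of −4 the nickel centre must be in the +2 oxidation state.
Nickel is a group-10 element; Ni(II) is therefore d⁸.
In an octahedral field the d⁸ configuration is t₂g⁶e_g² (only one arrangement possible), giving 2 unpaired electrons.

2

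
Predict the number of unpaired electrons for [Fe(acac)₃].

5

Summing ligand charges against the 0 overall charge gives an oxidation state of +3 for iron.
Fe sits in group 8, so the d-electron count is 8 − 3 = 5.
Counting donor atoms: 3×acetylacetonate (bidentate) → 6 donors. Coordination number = 6.
The spin state decides the count: Acetylacetonate is a weak-field ligand for a first-row metal, so the complex is high-spin.
An octahedral high-spin d⁵ ion is t₂g³e_g², giving 5 unpaired electrons.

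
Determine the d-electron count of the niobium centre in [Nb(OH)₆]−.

Summing ligand charges against the −1 overall charge gives an oxidation state of +5 for niobium.
Niobium is a group-5 element; Nb(V) is therefore d⁰.

d⁰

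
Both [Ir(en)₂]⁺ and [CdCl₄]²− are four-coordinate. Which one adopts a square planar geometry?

For [Ir(en)₂]⁺: Ethylenediamine is neutral; balancing the +1 overall charge requires Ir(I). Iridium is a group-9 element; Ir(I) is therefore d⁸. A 5d d⁸ ion has a large crystal-field splitting; square planar leaves the high-energy d_{x²−y²} orbital empty and maximises CFSE. → square planar.
For [CdCl₄]²−: Each chloride is −1; balancing the −2 overall charge requires Cd(II). Group 12 minus oxidation state 2 gives a d¹⁰ configuration. A d¹⁰ ion has no crystal-field stabilisation preference between square planar and tetrahedral, so four ligands adopt the sterically favoured tetrahedral geometry. → tetrahedral.

[Ir(en)₂]⁺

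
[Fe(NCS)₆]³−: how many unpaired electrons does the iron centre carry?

Each isothiocyanate is −1; balancing the −3 overall charge requires Fe(III).
Group 8 minus oxidation state 3 gives a d⁵ configuration.
The spin state decides the count: Isothiocyanate is a weak-field ligand for a first-row metal, so the complex is high-spin.
An octahedral high-spin d⁵ ion is t₂g³e_g², giving 5 unpaired electrons.

5 unpaired electrons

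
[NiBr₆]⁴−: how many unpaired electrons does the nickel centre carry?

2 unpaired electrons

Ligand charges: each bromide is −1. With an overall charge of −4 the nickel centre must be in the +2 oxidation state.
Group 10 minus oxidation state 2 gives a d⁸ configuration.
In an octahedral field the d⁸ configuration is t₂g⁶e_g² (only one arrangement possible), giving 2 unpaired electrons.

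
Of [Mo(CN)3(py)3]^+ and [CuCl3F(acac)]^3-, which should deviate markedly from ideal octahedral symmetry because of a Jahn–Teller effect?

[CuCl3F(acac)]^3-

[Mo(CN)3(py)3]^+: Summing ligand charges against the +1 overall charge gives an oxidation state of +4 for molybdenum. Group 6 minus oxidation state 4 gives a d² configuration. The d² configuration leaves the e_g set evenly filled (or empty) — no strong Jahn–Teller driving force.
[CuCl3F(acac)]^3-: Ligand charges: each chloride is −1; each fluoride is −1; each acetylacetonate is −1. With an overall charge of −3 the copper centre must be in the +2 oxidation state. Cu sits in group 11, so the d-electron count is 11 − 2 = 9. The t₂g⁶e_g³ configuration has an unevenly filled e_g set; the Jahn–Teller theorem predicts a tetragonal distortion (typically axial elongation) to lift the degeneracy.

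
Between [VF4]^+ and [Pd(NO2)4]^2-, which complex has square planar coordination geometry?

[Pd(NO2)4]^2-

For [VF4]^+: Each fluoride is −1; balancing the +1 overall charge requires V(V). V sits in group 5, so the d-electron count is 5 − 5 = 0. A d⁰ ion has no crystal-field stabilisation preference between square planar and tetrahedral, so four ligands adopt the sterically favoured tetrahedral geometry. → tetrahedral.
For [Pd(NO2)4]^2-: Each nitro (N-bound nitrite) is −1; balancing the −2 overall charge requires Pd(II). Group 10 minus oxidation state 2 gives a d⁸ configuration. A 4d d⁸ ion has a large crystal-field splitting; square planar leaves the high-energy d_{x²−y²} orbital empty and maximises CFSE. → square planar.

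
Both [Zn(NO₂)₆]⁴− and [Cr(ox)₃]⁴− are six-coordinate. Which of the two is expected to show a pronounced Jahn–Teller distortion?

[Zn(NO₂)₆]⁴−: Summing ligand charges against the −4 overall charge gives an oxidation state of +2 for zinc. Zinc is a group-12 element; Zn(II) is therefore d¹⁰. The d¹⁰ configuration leaves the e_g set evenly filled (or empty) — no strong Jahn–Teller driving force.
[Cr(ox)₃]⁴−: Each oxalate is −2; balancing the −4 overall charge requires Cr(II). Cr sits in group 6, so the d-electron count is 6 − 2 = 4. Oxalate is a weak-field ligand for a first-row metal, so the complex is high-spin. The t₂g³e_g¹ (high-spin) configuration has an unevenly filled e_g set; the Jahn–Teller theorem predicts a tetragonal distortion (typically axial elongation) to lift the degeneracy.

[Cr(ox)₃]⁴−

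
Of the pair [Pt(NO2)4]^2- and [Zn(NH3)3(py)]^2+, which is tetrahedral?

For [Pt(NO2)4]^2-: Summing ligand charges against the −2 overall charge gives an oxidation state of +2 for platinum. Group 10 minus oxidation state 2 gives a d⁸ configuration. A 5d d⁸ ion has a large crystal-field splitting; square planar leaves the high-energy d_{x²−y²} orbital empty and maximises CFSE. → square planar.
For [Zn(NH3)3(py)]^2+: Summing ligand charges against the +2 overall charge gives an oxidation state of +2 for zinc. Zinc is a group-12 element; Zn(II) is therefore d¹⁰. A d¹⁰ ion has no crystal-field stabilisation preference between square planar and tetrahedral, so four ligands adopt the sterically favoured tetrahedral geometry. → tetrahedral.

[Zn(NH3)3(py)]^2+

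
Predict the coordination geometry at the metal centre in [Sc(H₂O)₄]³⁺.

Ligand charges: water is neutral. With an overall charge of +3 the scandium centre must be in the +3 oxidation state.
Scandium is a group-3 element; Sc(III) is therefore d⁰.
Coordination number: 4.
A d⁰ ion has no crystal-field stabilisation preference between square planar and tetrahedral, so four ligands adopt the sterically favoured tetrahedral geometry.

tetrahedral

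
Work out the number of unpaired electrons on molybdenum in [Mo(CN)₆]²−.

2 unpaired electrons

Summing ligand charges against the −2 overall charge gives an oxidation state of +4 for molybdenum.
Mo sits in group 6, so the d-electron count is 6 − 4 = 2.
In an octahedral field the d² configuration is t₂g²e_g⁰ (only one arrangement possible), giving 2 unpaired electrons.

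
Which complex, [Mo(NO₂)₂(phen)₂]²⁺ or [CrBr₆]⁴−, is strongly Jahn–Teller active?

[Mo(NO₂)₂(phen)₂]²⁺: Summing ligand charges against the +2 overall charge gives an oxidation state of +4 for molybdenum. Group 6 minus oxidation state 4 gives a d² configuration. The d² configuration leaves the e_g set evenly filled (or empty) — no strong Jahn–Teller driving force.
[CrBr₆]⁴−: Each bromide is −1; balancing the −4 overall charge requires Cr(II). Cr sits in group 6, so the d-electron count is 6 − 2 = 4. Bromide is a weak-field ligand for a first-row metal, so the complex is high-spin. The t₂g³e_g¹ (high-spin) configuration has an unevenly filled e_g set; the Jahn–Teller theorem predicts a tetragonal distortion (typically axial elongation) to lift the degeneracy.

[CrBr₆]⁴−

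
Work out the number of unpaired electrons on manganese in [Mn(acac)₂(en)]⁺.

4 unpaired electrons

Ligand charges: each acetylacetonate is −1; ethylenediamine is neutral. With an overall charge of +1 the manganese centre must be in the +3 oxidation state.
Mn sits in group 7, so the d-electron count is 7 − 3 = 4.
Counting donor atoms: 2×acetylacetonate (bidentate) → 4 donors; 1×ethylenediamine (bidentate) → 2 donors. Coordination number = 6.
The spin state decides the count: Acetylacetonate is a weak-field ligand for a first-row metal, so the complex is high-spin.
An octahedral high-spin d⁴ ion is t₂g³e_g¹, giving 4 unpaired electrons.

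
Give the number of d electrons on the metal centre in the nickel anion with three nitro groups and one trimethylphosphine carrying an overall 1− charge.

d8

Ligand charges: each nitro (N-bound nitrite) is −1; trimethylphosphine is neutral. With an overall charge of −1 the nickel centre must be in the +2 oxidation state.
Group 10 minus oxidation state 2 gives a d⁸ configuration.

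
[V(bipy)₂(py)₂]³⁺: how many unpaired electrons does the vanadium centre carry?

2,2′-bipyridine is neutral; pyridine is neutral; balancing the +3 overall charge requires V(III).
Group 5 minus oxidation state 3 gives a d² configuration.
Counting donor atoms: 2×2,2′-bipyridine (bidentate) → 4 donors; 2×pyridine (monodentate) → 2 donors. Coordination number = 6.
In an octahedral field the d² configuration is t₂g²e_g⁰ (only one arrangement possible), giving 2 unpaired electrons.

2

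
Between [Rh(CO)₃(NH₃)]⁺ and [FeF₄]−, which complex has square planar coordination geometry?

[Rh(CO)₃(NH₃)]⁺

For [Rh(CO)₃(NH₃)]⁺: Summing ligand charges against the +1 overall charge gives an oxidation state of +1 for rhodium. Group 9 minus oxidation state 1 gives a d⁸ configuration. A 4d d⁸ ion has a large crystal-field splitting; square planar leaves the high-energy d_{x²−y²} orbital empty and maximises CFSE. → square planar.
For [FeF₄]−: Ligand charges: each fluoride is −1. With an overall charge of −1 the iron centre must be in the +3 oxidation state. Group 8 minus oxidation state 3 gives a d⁵ configuration. A high-spin d⁵ ion has zero CFSE in either geometry, so four ligands adopt the sterically favoured tetrahedral geometry. → tetrahedral.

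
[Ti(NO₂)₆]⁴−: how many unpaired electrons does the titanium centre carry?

Each nitro (N-bound nitrite) is −1; balancing the −4 overall charge requires Ti(II).
Titanium is a group-4 element; Ti(II) is therefore d².
In an octahedral field the d² configuration is t₂g²e_g⁰ (only one arrangement possible), giving 2 unpaired electrons.

2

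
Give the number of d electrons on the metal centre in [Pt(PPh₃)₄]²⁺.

Triphenylphosphine is neutral; balancing the +2 overall charge requires Pt(II).
Group 10 minus oxidation state 2 gives a d⁸ configuration.

d⁸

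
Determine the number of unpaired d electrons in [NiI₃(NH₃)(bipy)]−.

Ligand charges: each iodide is −1; ammonia is neutral; 2,2′-bipyridine is neutral. With an overall charge of −1 the nickel centre must be in the +2 oxidation state.
Nickel is a group-10 element; Ni(II) is therefore d⁸.
Counting donor atoms: 3×iodide (monodentate) → 3 donors; 1×ammonia (monodentate) → 1 donor; 1×2,2′-bipyridine (bidentate) → 2 donors. Coordination number = 6.
In an octahedral field the d⁸ configuration is t₂g⁶e_g² (only one arrangement possible), giving 2 unpaired electrons.

2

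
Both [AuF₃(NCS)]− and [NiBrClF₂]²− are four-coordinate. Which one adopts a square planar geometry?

[AuF₃(NCS)]−

For [AuF₃(NCS)]−: Summing ligand charges against the −1 overall charge gives an oxidation state of +3 for gold. Group 11 minus oxidation state 3 gives a d⁸ configuration. A 5d d⁸ ion has a large crystal-field splitting; square planar leaves the high-energy d_{x²−y²} orbital empty and maximises CFSE. → square planar.
For [NiBrClF₂]²−: Each bromide is −1; each chloride is −1; each fluoride is −1; balancing the −2 overall charge requires Ni(II). Nickel is a group-10 element; Ni(II) is therefore d⁸. Bromide, chloride, and fluoride are weak-field ligands. With weak-field ligands the CFSE gain from square planar is small, so a 3d d⁸ ion takes the sterically preferred tetrahedral geometry. → tetrahedral.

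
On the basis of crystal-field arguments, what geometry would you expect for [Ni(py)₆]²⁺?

Summing ligand charges against the +2 overall charge gives an oxidation state of +2 for nickel.
Group 10 minus oxidation state 2 gives a d⁸ configuration.
With 6 monodentate ligands the coordination number is 6.
Six donors around a single metal centre give an octahedral coordination sphere.

octahedral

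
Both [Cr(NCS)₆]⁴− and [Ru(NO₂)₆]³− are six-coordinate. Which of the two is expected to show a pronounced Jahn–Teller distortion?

[Cr(NCS)₆]⁴−

[Cr(NCS)₆]⁴−: Ligand charges: each isothiocyanate is −1. With an overall charge of −4 the chromium centre must be in the +2 oxidation state. Group 6 minus oxidation state 2 gives a d⁴ configuration. Isothiocyanate is a weak-field ligand for a first-row metal, so the complex is high-spin. The t₂g³e_g¹ (high-spin) configuration has an unevenly filled e_g set; the Jahn–Teller theorem predicts a tetragonal distortion (typically axial elongation) to lift the degeneracy.
[Ru(NO₂)₆]³−: Ligand charges: each nitro (N-bound nitrite) is −1. With an overall charge of −3 the ruthenium centre must be in the +3 oxidation state. Ru sits in group 8, so the d-electron count is 8 − 3 = 5. A 4d ion has a large Δₒ and is invariably low-spin. The d⁵ configuration leaves the e_g set evenly filled (or empty) — no strong Jahn–Teller driving force.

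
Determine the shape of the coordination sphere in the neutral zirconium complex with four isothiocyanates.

tetrahedral

Each isothiocyanate is −1; balancing the 0 overall charge requires Zr(IV).
Group 4 minus oxidation state 4 gives a d⁰ configuration.
With 4 monodentate ligands the coordination number is 4.
A d⁰ ion has no crystal-field stabilisation preference between square planar and tetrahedral, so four ligands adopt the sterically favoured tetrahedral geometry.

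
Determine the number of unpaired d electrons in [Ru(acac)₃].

1

Summing ligand charges against the 0 overall charge gives an oxidation state of +3 for ruthenium.
Group 8 minus oxidation state 3 gives a d⁵ configuration.
Counting donor atoms: 3×acetylacetonate (bidentate) → 6 donors. Coordination number = 6.
The spin state decides the count: a 4d ion has a large Δₒ and is invariably low-spin.
An octahedral low-spin d⁵ ion is t₂g⁵e_g⁰, giving 1 unpaired electron.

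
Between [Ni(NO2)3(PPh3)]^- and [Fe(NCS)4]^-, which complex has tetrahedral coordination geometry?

[Fe(NCS)4]^-

For [Ni(NO2)3(PPh3)]^-: Each nitro (N-bound nitrite) is −1; triphenylphosphine is neutral; balancing the −1 overall charge requires Ni(II). Ni sits in group 10, so the d-electron count is 10 − 2 = 8. Nitro (N-bound nitrite) and triphenylphosphine are strong-field ligands (high in the spectrochemical series). A 3d d⁸ ion with strong-field ligands gains enough CFSE to favour square planar over tetrahedral. → square planar.
For [Fe(NCS)4]^-: Ligand charges: each isothiocyanate is −1. With an overall charge of −1 the iron centre must be in the +3 oxidation state. Iron is a group-8 element; Fe(III) is therefore d⁵. A high-spin d⁵ ion has zero CFSE in either geometry, so four ligands adopt the sterically favoured tetrahedral geometry. → tetrahedral.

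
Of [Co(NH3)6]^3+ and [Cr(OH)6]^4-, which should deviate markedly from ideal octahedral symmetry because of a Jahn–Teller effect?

[Co(NH3)6]^3+: Summing ligand charges against the +3 overall charge gives an oxidation state of +3 for cobalt. Co sits in group 9, so the d-electron count is 9 − 3 = 6. Co(III) has an exceptionally large octahedral splitting and is low-spin with essentially every ligand except fluoride. The d⁶ configuration leaves the e_g set evenly filled (or empty) — no strong Jahn–Teller driving force.
[Cr(OH)6]^4-: Summing ligand charges against the −4 overall charge gives an oxidation state of +2 for chromium. Chromium is a group-6 element; Cr(II) is therefore d⁴. Hydroxide is a weak-field ligand for a first-row metal, so the complex is high-spin. The t₂g³e_g¹ (high-spin) configuration has an unevenly filled e_g set; the Jahn–Teller theorem predicts a tetragonal distortion (typically axial elongation) to lift the degeneracy.

[Cr(OH)6]^4-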